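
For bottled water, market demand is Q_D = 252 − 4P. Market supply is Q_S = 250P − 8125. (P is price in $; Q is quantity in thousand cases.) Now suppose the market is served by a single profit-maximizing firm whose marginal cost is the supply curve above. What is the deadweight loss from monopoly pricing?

$450.56 thousand

In inverse form: demand P = 63 − 0.25Q, supply P = 32.5 + 0.004Q.
Competitive equilibrium: 63 − 0.25Q = 32.5 + 0.004Q → Q* = 120.0787, P* = 32.9803.
Marginal revenue: MR = 63 − 0.5Q. Set MR = MC: 63 − 0.5Q = 32.5 + 0.004Q → Q_m = 60.5159.
Price P_m = 63 − 0.25·60.5159 = 47.871; MC(Q_m) = 32.5 + 0.004·60.5159 = 32.7421.
Competitive Q* = 120.0787, so ΔQ = 59.5628; wedge = 47.871 − 32.7421 = 15.1289.
Deadweight loss = ½ × 59.5628 × 15.1289 = $450.56 thousand.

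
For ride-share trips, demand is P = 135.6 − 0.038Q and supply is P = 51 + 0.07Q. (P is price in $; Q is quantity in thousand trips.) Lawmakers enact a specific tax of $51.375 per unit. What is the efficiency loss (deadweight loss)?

$12219.40 thousand

Competitive equilibrium: 135.6 − 0.038Q = 51 + 0.07Q → Q* = 783.3333, P* = 105.8333.
With the tax, the buyer price exceeds the seller price by 51.375: (135.6 − 0.038Q) − (51 + 0.07Q) = 51.375 → Q' = 307.6389.
ΔQ = 783.3333 − 307.6389 = 475.6944; the wedge equals the tax, 51.375.
Welfare loss = ½ × 475.6944 × 51.375 = $12219.40 thousand.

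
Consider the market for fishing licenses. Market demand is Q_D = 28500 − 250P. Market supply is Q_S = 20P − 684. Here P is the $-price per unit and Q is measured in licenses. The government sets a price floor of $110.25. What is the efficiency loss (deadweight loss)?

$7881.30

In inverse form: demand P = 114 − 0.004Q, supply P = 34.2 + 0.05Q.
Competitive equilibrium: 114 − 0.004Q = 34.2 + 0.05Q → Q* = 1477.7778, P* = 108.0889.
At the floor P = 110.25, quantity demanded = (114 − 110.25)/0.004 = 937.5.
Sellers' marginal cost at Q' = 937.5: 34.2 + 0.05·937.5 = 81.075.
ΔQ = 1477.7778 − 937.5 = 540.2778; wedge = 110.25 − 81.075 = 29.175.
Welfare loss = ½ × 540.2778 × 29.175 = $7881.30.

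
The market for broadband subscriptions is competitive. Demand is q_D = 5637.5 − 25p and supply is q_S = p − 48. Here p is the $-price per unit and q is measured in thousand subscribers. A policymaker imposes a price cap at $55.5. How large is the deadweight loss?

In inverse form: demand p = 225.5 − 0.04q, supply p = 48 + q.
Competitive equilibrium: 225.5 − 0.04q = 48 + q → q* = 170.6731, p* = 218.6731.
At the ceiling p = 55.5, quantity supplied = (55.5 − 48)/1 = 7.5.
Willingness to pay at q' = 7.5: 225.5 − 0.04·7.5 = 225.2.
Δq = 170.6731 − 7.5 = 163.1731; wedge = 225.2 − 55.5 = 169.7.
The triangle = ½ × 163.1731 × 169.7 = $13845.24 thousand.

$13845.24 thousand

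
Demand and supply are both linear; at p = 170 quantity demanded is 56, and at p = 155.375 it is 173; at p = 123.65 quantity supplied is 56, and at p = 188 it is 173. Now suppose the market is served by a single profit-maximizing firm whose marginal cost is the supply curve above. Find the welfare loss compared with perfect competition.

Demand slope = (155.375 − 170)/(173 − 56) = −0.125, so p = 177 − 0.125q.
Supply slope = (188 − 123.65)/(173 − 56) = 0.55, so p = 92.85 + 0.55q.
Competitive equilibrium: 177 − 0.125q = 92.85 + 0.55q → q* = 124.6667, p* = 161.4167.
Marginal revenue: MR = 177 − 0.25q. Set MR = MC: 177 − 0.25q = 92.85 + 0.55q → q_m = 105.1875.
Price p_m = 177 − 0.125·105.1875 = 163.8516; MC(q_m) = 92.85 + 0.55·105.1875 = 150.7031.
Competitive q* = 124.6667, so Δq = 19.4792; wedge = 163.8516 − 150.7031 = 13.1485.
Welfare loss = ½ × 19.4792 × 13.1485 = 128.06.

128.06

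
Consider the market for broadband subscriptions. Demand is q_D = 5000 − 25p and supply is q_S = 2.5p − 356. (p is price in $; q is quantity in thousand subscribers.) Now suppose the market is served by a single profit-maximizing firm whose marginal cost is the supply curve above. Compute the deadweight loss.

In inverse form: demand p = 200 − 0.04q, supply p = 142.4 + 0.4q.
Competitive equilibrium: 200 − 0.04q = 142.4 + 0.4q → q* = 130.9091, p* = 194.7636.
Marginal revenue: MR = 200 − 0.08q. Set MR = MC: 200 − 0.08q = 142.4 + 0.4q → q_m = 120.
Price p_m = 200 − 0.04·120 = 195.2; MC(q_m) = 142.4 + 0.4·120 = 190.4.
Competitive q* = 130.9091, so Δq = 10.9091; wedge = 195.2 − 190.4 = 4.8.
Deadweight loss = ½ × 10.9091 × 4.8 = $26.18 thousand.

$26.18 thousand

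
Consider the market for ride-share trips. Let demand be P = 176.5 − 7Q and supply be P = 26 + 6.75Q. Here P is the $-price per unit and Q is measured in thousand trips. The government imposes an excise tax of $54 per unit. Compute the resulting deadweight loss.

Competitive equilibrium: 176.5 − 7Q = 26 + 6.75Q → Q* = 10.9455, P* = 99.8818.
With the tax, the buyer price exceeds the seller price by 54: (176.5 − 7Q) − (26 + 6.75Q) = 54 → Q' = 7.0182.
ΔQ = 10.9455 − 7.0182 = 3.9273; the wedge equals the tax, 54.
Welfare loss = ½ × 3.9273 × 54 = $106.04 thousand.

$106.04 thousand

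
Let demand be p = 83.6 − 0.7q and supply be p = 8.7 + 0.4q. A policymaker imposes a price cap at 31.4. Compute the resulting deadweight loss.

70.74

Competitive equilibrium: 83.6 − 0.7q = 8.7 + 0.4q → q* = 68.0909, p* = 35.9364.
At the ceiling p = 31.4, quantity supplied = (31.4 − 8.7)/0.4 = 56.75.
Willingness to pay at q' = 56.75: 83.6 − 0.7·56.75 = 43.875.
Δq = 68.0909 − 56.75 = 11.3409; wedge = 43.875 − 31.4 = 12.475.
The triangle = ½ × 11.3409 × 12.475 = 70.74.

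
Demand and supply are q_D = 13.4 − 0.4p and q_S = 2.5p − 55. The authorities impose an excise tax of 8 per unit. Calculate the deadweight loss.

In inverse form: demand p = 33.5 − 2.5q, supply p = 22 + 0.4q.
Competitive equilibrium: 33.5 − 2.5q = 22 + 0.4q → q* = 3.9655, p* = 23.5862.
With the tax, the buyer price exceeds the seller price by 8: (33.5 − 2.5q) − (22 + 0.4q) = 8 → q' = 1.2069.
Δq = 3.9655 − 1.2069 = 2.7586; the wedge equals the tax, 8.
The triangle = ½ × 2.7586 × 8 = 11.03.

11.03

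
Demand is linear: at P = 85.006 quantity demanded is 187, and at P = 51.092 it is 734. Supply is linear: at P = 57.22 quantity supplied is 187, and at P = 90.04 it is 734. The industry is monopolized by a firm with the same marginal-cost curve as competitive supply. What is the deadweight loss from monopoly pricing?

1191.40

Demand slope = (51.092 − 85.006)/(734 − 187) = −0.062, so P = 96.6 − 0.062Q.
Supply slope = (90.04 − 57.22)/(734 − 187) = 0.06, so P = 46 + 0.06Q.
Competitive equilibrium: 96.6 − 0.062Q = 46 + 0.06Q → Q* = 414.7541, P* = 70.8852.
Marginal revenue: MR = 96.6 − 0.124Q. Set MR = MC: 96.6 − 0.124Q = 46 + 0.06Q → Q_m = 275.
Price P_m = 96.6 − 0.062·275 = 79.55; MC(Q_m) = 46 + 0.06·275 = 62.5.
Competitive Q* = 414.7541, so ΔQ = 139.7541; wedge = 79.55 − 62.5 = 17.05.
Welfare loss = ½ × 139.7541 × 17.05 = 1191.40.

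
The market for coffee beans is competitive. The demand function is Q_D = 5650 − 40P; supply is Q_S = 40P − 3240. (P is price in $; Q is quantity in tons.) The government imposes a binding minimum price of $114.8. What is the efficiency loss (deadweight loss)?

$540.225

In inverse form: demand P = 141.25 − 0.025Q, supply P = 81 + 0.025Q.
Competitive equilibrium: 141.25 − 0.025Q = 81 + 0.025Q → Q* = 1205, P* = 111.125.
At the floor P = 114.8, quantity demanded = (141.25 − 114.8)/0.025 = 1058.
Sellers' marginal cost at Q' = 1058: 81 + 0.025·1058 = 107.45.
ΔQ = 1205 − 1058 = 147; wedge = 114.8 − 107.45 = 7.35.
Welfare loss = ½ × 147 × 7.35 = $540.225.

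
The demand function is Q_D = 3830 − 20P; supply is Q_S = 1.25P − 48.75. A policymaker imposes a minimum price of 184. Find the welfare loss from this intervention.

367.65

In inverse form: demand P = 191.5 − 0.05Q, supply P = 39 + 0.8Q.
Competitive equilibrium: 191.5 − 0.05Q = 39 + 0.8Q → Q* = 179.4118, P* = 182.5294.
At the floor P = 184, quantity demanded = (191.5 − 184)/0.05 = 150.
Sellers' marginal cost at Q' = 150: 39 + 0.8·150 = 159.
ΔQ = 179.4118 − 150 = 29.4118; wedge = 184 − 159 = 25.
The triangle = ½ × 29.4118 × 25 = 367.65.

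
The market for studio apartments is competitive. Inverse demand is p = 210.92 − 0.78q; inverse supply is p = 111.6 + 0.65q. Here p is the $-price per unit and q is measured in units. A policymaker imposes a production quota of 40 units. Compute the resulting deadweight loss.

$620.31

Competitive equilibrium: 210.92 − 0.78q = 111.6 + 0.65q → q* = 69.4545, p* = 156.7455.
At q = 40: demand price = 210.92 − 0.78·40 = 179.72; supply price = 111.6 + 0.65·40 = 137.6.
Δq = 69.4545 − 40 = 29.4545; wedge = 179.72 − 137.6 = 42.12.
DWL = ½ × 29.4545 × 42.12 = $620.31.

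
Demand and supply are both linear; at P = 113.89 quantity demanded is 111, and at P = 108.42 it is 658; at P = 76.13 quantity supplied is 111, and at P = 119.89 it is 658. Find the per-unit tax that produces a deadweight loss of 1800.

Demand slope = (108.42 − 113.89)/(658 − 111) = −0.01, so P = 115 − 0.01Q.
Supply slope = (119.89 − 76.13)/(658 − 111) = 0.08, so P = 67.25 + 0.08Q.
Competitive equilibrium: 115 − 0.01Q = 67.25 + 0.08Q → Q* = 530.5556, P* = 109.6944.
A tax t gives ΔQ = t/0.09 and wedge t, so DWL = t²/0.18.
t²/0.18 = 1800 → t² = 324 → t = 18.

18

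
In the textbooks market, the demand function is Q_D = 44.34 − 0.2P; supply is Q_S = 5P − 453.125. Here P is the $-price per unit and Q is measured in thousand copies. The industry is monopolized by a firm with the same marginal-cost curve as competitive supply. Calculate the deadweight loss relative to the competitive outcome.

$396.96 thousand

In inverse form: demand P = 221.7 − 5Q, supply P = 90.625 + 0.2Q.
Competitive equilibrium: 221.7 − 5Q = 90.625 + 0.2Q → Q* = 25.2067, P* = 95.6663.
Marginal revenue: MR = 221.7 − 10Q. Set MR = MC: 221.7 − 10Q = 90.625 + 0.2Q → Q_m = 12.8505.
Price P_m = 221.7 − 5·12.8505 = 157.4475; MC(Q_m) = 90.625 + 0.2·12.8505 = 93.1951.
Competitive Q* = 25.2067, so ΔQ = 12.3562; wedge = 157.4475 − 93.1951 = 64.2524.
Welfare loss = ½ × 12.3562 × 64.2524 = $396.96 thousand.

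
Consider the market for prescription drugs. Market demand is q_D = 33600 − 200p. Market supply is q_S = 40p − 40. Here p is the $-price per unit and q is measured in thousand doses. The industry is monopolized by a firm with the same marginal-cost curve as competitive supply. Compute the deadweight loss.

$9486.05 thousand

In inverse form: demand p = 168 − 0.005q, supply p = 1 + 0.025q.
Competitive equilibrium: 168 − 0.005q = 1 + 0.025q → q* = 5566.666667, p* = 140.166667.
Marginal revenue: MR = 168 − 0.01q. Set MR = MC: 168 − 0.01q = 1 + 0.025q → q_m = 4771.428571.
Price p_m = 168 − 0.005·4771.428571 = 144.142857; MC(q_m) = 1 + 0.025·4771.428571 = 120.285714.
Competitive q* = 5566.666667, so Δq = 795.238096; wedge = 144.142857 − 120.285714 = 23.857143.
The triangle = ½ × 795.238096 × 23.857143 = $9486.05 thousand.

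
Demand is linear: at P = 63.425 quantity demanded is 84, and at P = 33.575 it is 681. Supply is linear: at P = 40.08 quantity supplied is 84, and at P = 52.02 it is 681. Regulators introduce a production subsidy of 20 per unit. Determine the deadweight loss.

Demand slope = (33.575 − 63.425)/(681 − 84) = −0.05, so P = 67.625 − 0.05Q.
Supply slope = (52.02 − 40.08)/(681 − 84) = 0.02, so P = 38.4 + 0.02Q.
Competitive equilibrium: 67.625 − 0.05Q = 38.4 + 0.02Q → Q* = 417.5, P* = 46.75.
The subsidy lowers effective supply by 20: P = 18.4 + 0.02Q.
New quantity: 67.625 − 0.05Q = 18.4 + 0.02Q → Q' = 703.2143.
Overproduction ΔQ = 703.2143 − 417.5 = 285.7143; wedge = subsidy = 20.
The triangle = ½ × 285.7143 × 20 = 2857.14.

2857.14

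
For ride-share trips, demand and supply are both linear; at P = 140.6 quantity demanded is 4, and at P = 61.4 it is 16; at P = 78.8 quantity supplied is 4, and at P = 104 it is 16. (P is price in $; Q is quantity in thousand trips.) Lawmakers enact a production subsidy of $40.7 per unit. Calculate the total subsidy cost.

Demand slope = (61.4 − 140.6)/(16 − 4) = −6.6, so P = 167 − 6.6Q.
Supply slope = (104 − 78.8)/(16 − 4) = 2.1, so P = 70.4 + 2.1Q.
Competitive equilibrium: 167 − 6.6Q = 70.4 + 2.1Q → Q* = 11.1034, P* = 93.7172.
The subsidy lowers effective supply by 40.7: P = 29.7 + 2.1Q.
New quantity: 167 − 6.6Q = 29.7 + 2.1Q → Q' = 15.7816.
Total subsidy cost = 40.7 × 15.7816 = $642.31 thousand.

$642.31 thousand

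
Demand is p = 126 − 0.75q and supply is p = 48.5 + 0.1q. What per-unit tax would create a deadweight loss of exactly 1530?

Competitive equilibrium: 126 − 0.75q = 48.5 + 0.1q → q* = 91.1765, p* = 57.6176.
A tax t gives Δq = t/0.85 and wedge t, so DWL = t²/1.7.
t²/1.7 = 1530 → t² = 2601 → t = 51.

51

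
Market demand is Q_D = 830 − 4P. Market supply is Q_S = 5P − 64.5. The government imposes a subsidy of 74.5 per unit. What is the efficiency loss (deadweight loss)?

6166.94

In inverse form: demand P = 207.5 − 0.25Q, supply P = 12.9 + 0.2Q.
Competitive equilibrium: 207.5 − 0.25Q = 12.9 + 0.2Q → Q* = 432.44444, P* = 99.38889.
The subsidy lowers effective supply by 74.5: P = 0.2Q − 61.6.
New quantity: 207.5 − 0.25Q = 0.2Q − 61.6 → Q' = 598.
Overproduction ΔQ = 598 − 432.44444 = 165.55556; wedge = subsidy = 74.5.
Deadweight loss = ½ × 165.55556 × 74.5 = 6166.94.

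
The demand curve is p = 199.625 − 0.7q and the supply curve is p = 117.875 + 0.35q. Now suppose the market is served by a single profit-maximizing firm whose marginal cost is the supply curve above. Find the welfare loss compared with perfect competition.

Competitive equilibrium: 199.625 − 0.7q = 117.875 + 0.35q → q* = 77.85714, p* = 145.125.
Marginal revenue: MR = 199.625 − 1.4q. Set MR = MC: 199.625 − 1.4q = 117.875 + 0.35q → q_m = 46.71429.
Price p_m = 199.625 − 0.7·46.71429 = 166.925; MC(q_m) = 117.875 + 0.35·46.71429 = 134.225.
Competitive q* = 77.85714, so Δq = 31.14285; wedge = 166.925 − 134.225 = 32.7.
Deadweight loss = ½ × 31.14285 × 32.7 = 509.19.

509.19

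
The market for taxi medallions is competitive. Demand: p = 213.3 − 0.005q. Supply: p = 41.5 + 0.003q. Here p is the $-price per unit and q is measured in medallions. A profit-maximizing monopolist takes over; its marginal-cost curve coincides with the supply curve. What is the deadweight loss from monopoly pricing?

Competitive equilibrium: 213.3 − 0.005q = 41.5 + 0.003q → q* = 21475, p* = 105.925.
Marginal revenue: MR = 213.3 − 0.01q. Set MR = MC: 213.3 − 0.01q = 41.5 + 0.003q → q_m = 13215.3846154.
Price p_m = 213.3 − 0.005·13215.3846154 = 147.2230769; MC(q_m) = 41.5 + 0.003·13215.3846154 = 81.1461538.
Competitive q* = 21475, so Δq = 8259.6153846; wedge = 147.2230769 − 81.1461538 = 66.0769231.
Deadweight loss = ½ × 8259.6153846 × 66.0769231 = $272884.99.

$272884.99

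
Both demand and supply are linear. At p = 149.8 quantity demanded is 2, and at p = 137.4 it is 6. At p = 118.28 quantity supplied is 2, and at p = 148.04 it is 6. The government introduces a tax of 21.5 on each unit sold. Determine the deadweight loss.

Demand slope = (137.4 − 149.8)/(6 − 2) = −3.1, so p = 156 − 3.1q.
Supply slope = (148.04 − 118.28)/(6 − 2) = 7.44, so p = 103.4 + 7.44q.
Competitive equilibrium: 156 − 3.1q = 103.4 + 7.44q → q* = 4.9905, p* = 140.5294.
With the tax, the buyer price exceeds the seller price by 21.5: (156 − 3.1q) − (103.4 + 7.44q) = 21.5 → q' = 2.9507.
Δq = 4.9905 − 2.9507 = 2.0398; the wedge equals the tax, 21.5.
Deadweight loss = ½ × 2.0398 × 21.5 = 21.93.

21.93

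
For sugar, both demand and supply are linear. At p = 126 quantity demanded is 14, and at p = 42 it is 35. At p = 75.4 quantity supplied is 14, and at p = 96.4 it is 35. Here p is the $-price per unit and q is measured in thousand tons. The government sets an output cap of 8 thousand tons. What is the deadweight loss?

Demand slope = (42 − 126)/(35 − 14) = −4, so p = 182 − 4q.
Supply slope = (96.4 − 75.4)/(35 − 14) = 1, so p = 61.4 + q.
Competitive equilibrium: 182 − 4q = 61.4 + q → q* = 24.12, p* = 85.52.
At q = 8: demand price = 182 − 4·8 = 150; supply price = 61.4 + 1·8 = 69.4.
Δq = 24.12 − 8 = 16.12; wedge = 150 − 69.4 = 80.6.
Deadweight loss = ½ × 16.12 × 80.6 = $649.636 thousand.

$649.636 thousand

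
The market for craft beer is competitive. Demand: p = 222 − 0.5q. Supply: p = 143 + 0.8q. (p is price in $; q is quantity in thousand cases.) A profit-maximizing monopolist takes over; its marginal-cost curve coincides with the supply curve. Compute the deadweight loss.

$185.21 thousand

Competitive equilibrium: 222 − 0.5q = 143 + 0.8q → q* = 60.7692, p* = 191.6154.
Marginal revenue: MR = 222 − q. Set MR = MC: 222 − q = 143 + 0.8q → q_m = 43.8889.
Price p_m = 222 − 0.5·43.8889 = 200.0556; MC(q_m) = 143 + 0.8·43.8889 = 178.1111.
Competitive q* = 60.7692, so Δq = 16.8803; wedge = 200.0556 − 178.1111 = 21.9445.
Welfare loss = ½ × 16.8803 × 21.9445 = $185.21 thousand.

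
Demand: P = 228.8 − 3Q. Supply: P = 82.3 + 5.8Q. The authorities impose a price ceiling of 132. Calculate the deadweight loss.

Competitive equilibrium: 228.8 − 3Q = 82.3 + 5.8Q → Q* = 16.6477, P* = 178.8568.
At the ceiling P = 132, quantity supplied = (132 − 82.3)/5.8 = 8.569.
Willingness to pay at Q' = 8.569: 228.8 − 3·8.569 = 203.093.
ΔQ = 16.6477 − 8.569 = 8.0787; wedge = 203.093 − 132 = 71.093.
DWL = ½ × 8.0787 × 71.093 = 287.17.

287.17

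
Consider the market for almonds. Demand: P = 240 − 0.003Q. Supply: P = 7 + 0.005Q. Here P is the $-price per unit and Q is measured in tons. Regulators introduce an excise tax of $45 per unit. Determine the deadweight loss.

Competitive equilibrium: 240 − 0.003Q = 7 + 0.005Q → Q* = 29125, P* = 152.625.
With the tax, the buyer price exceeds the seller price by 45: (240 − 0.003Q) − (7 + 0.005Q) = 45 → Q' = 23500.
ΔQ = 29125 − 23500 = 5625; the wedge equals the tax, 45.
Welfare loss = ½ × 5625 × 45 = $126562.50.

$126562.50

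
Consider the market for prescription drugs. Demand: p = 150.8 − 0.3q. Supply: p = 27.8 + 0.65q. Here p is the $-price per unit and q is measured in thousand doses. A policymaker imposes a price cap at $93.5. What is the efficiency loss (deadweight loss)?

Competitive equilibrium: 150.8 − 0.3q = 27.8 + 0.65q → q* = 129.4737, p* = 111.9579.
At the ceiling p = 93.5, quantity supplied = (93.5 − 27.8)/0.65 = 101.0769.
Willingness to pay at q' = 101.0769: 150.8 − 0.3·101.0769 = 120.4769.
Δq = 129.4737 − 101.0769 = 28.3968; wedge = 120.4769 − 93.5 = 26.9769.
DWL = ½ × 28.3968 × 26.9769 = $383.03 thousand.

$383.03 thousand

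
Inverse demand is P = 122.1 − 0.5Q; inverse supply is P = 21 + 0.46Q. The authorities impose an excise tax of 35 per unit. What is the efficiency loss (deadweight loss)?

638.02

Competitive equilibrium: 122.1 − 0.5Q = 21 + 0.46Q → Q* = 105.3125, P* = 69.4438.
With the tax, the buyer price exceeds the seller price by 35: (122.1 − 0.5Q) − (21 + 0.46Q) = 35 → Q' = 68.8542.
ΔQ = 105.3125 − 68.8542 = 36.4583; the wedge equals the tax, 35.
The triangle = ½ × 36.4583 × 35 = 638.02.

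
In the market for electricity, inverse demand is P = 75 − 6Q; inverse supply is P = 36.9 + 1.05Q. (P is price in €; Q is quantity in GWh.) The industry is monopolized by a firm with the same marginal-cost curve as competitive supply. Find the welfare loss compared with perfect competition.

€21.76

Competitive equilibrium: 75 − 6Q = 36.9 + 1.05Q → Q* = 5.4043, P* = 42.5745.
Marginal revenue: MR = 75 − 12Q. Set MR = MC: 75 − 12Q = 36.9 + 1.05Q → Q_m = 2.9195.
Price P_m = 75 − 6·2.9195 = 57.483; MC(Q_m) = 36.9 + 1.05·2.9195 = 39.9655.
Competitive Q* = 5.4043, so ΔQ = 2.4848; wedge = 57.483 − 39.9655 = 17.5175.
Welfare loss = ½ × 2.4848 × 17.5175 = €21.76.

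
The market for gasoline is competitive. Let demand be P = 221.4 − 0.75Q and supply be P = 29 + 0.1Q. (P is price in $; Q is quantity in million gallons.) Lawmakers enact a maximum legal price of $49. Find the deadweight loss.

Competitive equilibrium: 221.4 − 0.75Q = 29 + 0.1Q → Q* = 226.3529, P* = 51.6353.
At the ceiling P = 49, quantity supplied = (49 − 29)/0.1 = 200.
Willingness to pay at Q' = 200: 221.4 − 0.75·200 = 71.4.
ΔQ = 226.3529 − 200 = 26.3529; wedge = 71.4 − 49 = 22.4.
Welfare loss = ½ × 26.3529 × 22.4 = $295.15 million.

$295.15 million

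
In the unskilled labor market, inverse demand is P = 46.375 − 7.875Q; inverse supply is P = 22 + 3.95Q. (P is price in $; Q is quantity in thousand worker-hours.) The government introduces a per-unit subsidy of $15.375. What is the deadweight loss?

$10 thousand

Competitive equilibrium: 46.375 − 7.875Q = 22 + 3.95Q → Q* = 2.0613, P* = 30.1422.
The subsidy lowers effective supply by 15.375: P = 6.625 + 3.95Q.
New quantity: 46.375 − 7.875Q = 6.625 + 3.95Q → Q' = 3.3615.
Overproduction ΔQ = 3.3615 − 2.0613 = 1.3002; wedge = subsidy = 15.375.
Welfare loss = ½ × 1.3002 × 15.375 = $10 thousand.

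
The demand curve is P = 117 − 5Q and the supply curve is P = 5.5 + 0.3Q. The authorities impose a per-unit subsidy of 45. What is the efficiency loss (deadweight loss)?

Competitive equilibrium: 117 − 5Q = 5.5 + 0.3Q → Q* = 21.0377, P* = 11.8113.
The subsidy lowers effective supply by 45: P = 0.3Q − 39.5.
New quantity: 117 − 5Q = 0.3Q − 39.5 → Q' = 29.5283.
Overproduction ΔQ = 29.5283 − 21.0377 = 8.4906; wedge = subsidy = 45.
Deadweight loss = ½ × 8.4906 × 45 = 191.04.

191.04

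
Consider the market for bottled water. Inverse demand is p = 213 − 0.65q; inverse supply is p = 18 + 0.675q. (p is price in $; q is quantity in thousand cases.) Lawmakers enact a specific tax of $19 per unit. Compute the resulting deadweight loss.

$136.23 thousand

Competitive equilibrium: 213 − 0.65q = 18 + 0.675q → q* = 147.1698, p* = 117.3396.
With the tax, the buyer price exceeds the seller price by 19: (213 − 0.65q) − (18 + 0.675q) = 19 → q' = 132.8302.
Δq = 147.1698 − 132.8302 = 14.3396; the wedge equals the tax, 19.
The triangle = ½ × 14.3396 × 19 = $136.23 thousand.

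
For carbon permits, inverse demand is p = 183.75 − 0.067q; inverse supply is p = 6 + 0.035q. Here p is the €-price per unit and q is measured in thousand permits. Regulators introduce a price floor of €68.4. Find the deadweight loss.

€22.50 thousand

Competitive equilibrium: 183.75 − 0.067q = 6 + 0.035q → q* = 1742.6471, p* = 66.9926.
At the floor p = 68.4, quantity demanded = (183.75 − 68.4)/0.067 = 1721.6418.
Sellers' marginal cost at q' = 1721.6418: 6 + 0.035·1721.6418 = 66.2575.
Δq = 1742.6471 − 1721.6418 = 21.0053; wedge = 68.4 − 66.2575 = 2.1425.
DWL = ½ × 21.0053 × 2.1425 = €22.50 thousand.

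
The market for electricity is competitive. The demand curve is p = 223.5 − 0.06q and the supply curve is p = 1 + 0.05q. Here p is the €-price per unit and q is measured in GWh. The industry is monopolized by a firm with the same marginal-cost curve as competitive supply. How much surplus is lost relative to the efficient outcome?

Competitive equilibrium: 223.5 − 0.06q = 1 + 0.05q → q* = 2022.7273, p* = 102.1364.
Marginal revenue: MR = 223.5 − 0.12q. Set MR = MC: 223.5 − 0.12q = 1 + 0.05q → q_m = 1308.8235.
Price p_m = 223.5 − 0.06·1308.8235 = 144.9706; MC(q_m) = 1 + 0.05·1308.8235 = 66.4412.
Competitive q* = 2022.7273, so Δq = 713.9038; wedge = 144.9706 − 66.4412 = 78.5294.
Welfare loss = ½ × 713.9038 × 78.5294 = €28031.22.

€28031.22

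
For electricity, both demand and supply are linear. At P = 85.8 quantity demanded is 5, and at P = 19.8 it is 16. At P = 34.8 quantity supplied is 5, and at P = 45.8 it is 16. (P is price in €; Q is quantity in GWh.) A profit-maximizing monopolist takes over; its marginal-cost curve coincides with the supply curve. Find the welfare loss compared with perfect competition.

Demand slope = (19.8 − 85.8)/(16 − 5) = −6, so P = 115.8 − 6Q.
Supply slope = (45.8 − 34.8)/(16 − 5) = 1, so P = 29.8 + Q.
Competitive equilibrium: 115.8 − 6Q = 29.8 + Q → Q* = 12.2857, P* = 42.0857.
Marginal revenue: MR = 115.8 − 12Q. Set MR = MC: 115.8 − 12Q = 29.8 + Q → Q_m = 6.6154.
Price P_m = 115.8 − 6·6.6154 = 76.1076; MC(Q_m) = 29.8 + 1·6.6154 = 36.4154.
Competitive Q* = 12.2857, so ΔQ = 5.6703; wedge = 76.1076 − 36.4154 = 39.6922.
DWL = ½ × 5.6703 × 39.6922 = €112.53.

€112.53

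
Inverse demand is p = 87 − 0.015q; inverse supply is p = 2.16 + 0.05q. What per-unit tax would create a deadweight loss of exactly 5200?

Competitive equilibrium: 87 − 0.015q = 2.16 + 0.05q → q* = 1305.2308, p* = 67.4215.
A tax t gives Δq = t/0.065 and wedge t, so DWL = t²/0.13.
t²/0.13 = 5200 → t² = 676 → t = 26.

26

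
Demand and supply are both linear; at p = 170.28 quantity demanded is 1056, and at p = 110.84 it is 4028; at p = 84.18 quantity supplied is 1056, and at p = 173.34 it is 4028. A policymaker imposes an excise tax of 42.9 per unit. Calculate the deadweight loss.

18404.10

Demand slope = (110.84 − 170.28)/(4028 − 1056) = −0.02, so p = 191.4 − 0.02q.
Supply slope = (173.34 − 84.18)/(4028 − 1056) = 0.03, so p = 52.5 + 0.03q.
Competitive equilibrium: 191.4 − 0.02q = 52.5 + 0.03q → q* = 2778, p* = 135.84.
With the tax, the buyer price exceeds the seller price by 42.9: (191.4 − 0.02q) − (52.5 + 0.03q) = 42.9 → q' = 1920.
Δq = 2778 − 1920 = 858; the wedge equals the tax, 42.9.
Welfare loss = ½ × 858 × 42.9 = 18404.10.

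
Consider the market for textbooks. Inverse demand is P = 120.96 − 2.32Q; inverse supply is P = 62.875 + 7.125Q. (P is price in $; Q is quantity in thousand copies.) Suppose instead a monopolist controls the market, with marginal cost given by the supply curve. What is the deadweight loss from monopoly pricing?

Competitive equilibrium: 120.96 − 2.32Q = 62.875 + 7.125Q → Q* = 6.1498, P* = 106.6924.
Marginal revenue: MR = 120.96 − 4.64Q. Set MR = MC: 120.96 − 4.64Q = 62.875 + 7.125Q → Q_m = 4.9371.
Price P_m = 120.96 − 2.32·4.9371 = 109.5059; MC(Q_m) = 62.875 + 7.125·4.9371 = 98.0518.
Competitive Q* = 6.1498, so ΔQ = 1.2127; wedge = 109.5059 − 98.0518 = 11.4541.
Welfare loss = ½ × 1.2127 × 11.4541 = $6.95 thousand.

$6.95 thousand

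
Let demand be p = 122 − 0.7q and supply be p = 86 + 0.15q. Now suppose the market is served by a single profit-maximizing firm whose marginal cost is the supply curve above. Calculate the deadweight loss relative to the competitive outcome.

155.49

Competitive equilibrium: 122 − 0.7q = 86 + 0.15q → q* = 42.35294, p* = 92.35294.
Marginal revenue: MR = 122 − 1.4q. Set MR = MC: 122 − 1.4q = 86 + 0.15q → q_m = 23.22581.
Price p_m = 122 − 0.7·23.22581 = 105.74193; MC(q_m) = 86 + 0.15·23.22581 = 89.48387.
Competitive q* = 42.35294, so Δq = 19.12713; wedge = 105.74193 − 89.48387 = 16.25806.
Welfare loss = ½ × 19.12713 × 16.25806 = 155.49.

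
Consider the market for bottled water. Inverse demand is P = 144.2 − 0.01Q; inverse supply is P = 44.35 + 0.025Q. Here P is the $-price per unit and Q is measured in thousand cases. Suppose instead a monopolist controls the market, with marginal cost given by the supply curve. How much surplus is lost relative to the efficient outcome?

Competitive equilibrium: 144.2 − 0.01Q = 44.35 + 0.025Q → Q* = 2852.8571, P* = 115.6714.
Marginal revenue: MR = 144.2 − 0.02Q. Set MR = MC: 144.2 − 0.02Q = 44.35 + 0.025Q → Q_m = 2218.8889.
Price P_m = 144.2 − 0.01·2218.8889 = 122.0111; MC(Q_m) = 44.35 + 0.025·2218.8889 = 99.8222.
Competitive Q* = 2852.8571, so ΔQ = 633.9682; wedge = 122.0111 − 99.8222 = 22.1889.
Deadweight loss = ½ × 633.9682 × 22.1889 = $7033.53 thousand.

$7033.53 thousand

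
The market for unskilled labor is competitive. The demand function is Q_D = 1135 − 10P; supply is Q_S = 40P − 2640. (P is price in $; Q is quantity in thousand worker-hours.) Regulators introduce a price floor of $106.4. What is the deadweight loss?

$5967.56 thousand

In inverse form: demand P = 113.5 − 0.1Q, supply P = 66 + 0.025Q.
Competitive equilibrium: 113.5 − 0.1Q = 66 + 0.025Q → Q* = 380, P* = 75.5.
At the floor P = 106.4, quantity demanded = (113.5 − 106.4)/0.1 = 71.
Sellers' marginal cost at Q' = 71: 66 + 0.025·71 = 67.775.
ΔQ = 380 − 71 = 309; wedge = 106.4 − 67.775 = 38.625.
The triangle = ½ × 309 × 38.625 = $5967.56 thousand.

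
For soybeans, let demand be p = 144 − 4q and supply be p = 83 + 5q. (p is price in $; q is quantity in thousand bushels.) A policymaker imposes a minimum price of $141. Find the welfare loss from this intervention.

Competitive equilibrium: 144 − 4q = 83 + 5q → q* = 6.7778, p* = 116.8889.
At the floor p = 141, quantity demanded = (144 − 141)/4 = 0.75.
Sellers' marginal cost at q' = 0.75: 83 + 5·0.75 = 86.75.
Δq = 6.7778 − 0.75 = 6.0278; wedge = 141 − 86.75 = 54.25.
Deadweight loss = ½ × 6.0278 × 54.25 = $163.50 thousand.

$163.50 thousand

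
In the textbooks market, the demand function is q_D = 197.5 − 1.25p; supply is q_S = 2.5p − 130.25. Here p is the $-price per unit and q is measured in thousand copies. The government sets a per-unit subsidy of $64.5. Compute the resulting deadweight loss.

In inverse form: demand p = 158 − 0.8q, supply p = 52.1 + 0.4q.
Competitive equilibrium: 158 − 0.8q = 52.1 + 0.4q → q* = 88.25, p* = 87.4.
The subsidy lowers effective supply by 64.5: p = 0.4q − 12.4.
New quantity: 158 − 0.8q = 0.4q − 12.4 → q' = 142.
Overproduction Δq = 142 − 88.25 = 53.75; wedge = subsidy = 64.5.
DWL = ½ × 53.75 × 64.5 = $1733.44 thousand.

$1733.44 thousand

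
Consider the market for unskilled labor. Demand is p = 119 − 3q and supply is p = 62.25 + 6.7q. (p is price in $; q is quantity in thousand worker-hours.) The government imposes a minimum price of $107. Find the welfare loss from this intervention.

$16.61 thousand

Competitive equilibrium: 119 − 3q = 62.25 + 6.7q → q* = 5.8505, p* = 101.4485.
At the floor p = 107, quantity demanded = (119 − 107)/3 = 4.
Sellers' marginal cost at q' = 4: 62.25 + 6.7·4 = 89.05.
Δq = 5.8505 − 4 = 1.8505; wedge = 107 − 89.05 = 17.95.
Deadweight loss = ½ × 1.8505 × 17.95 = $16.61 thousand.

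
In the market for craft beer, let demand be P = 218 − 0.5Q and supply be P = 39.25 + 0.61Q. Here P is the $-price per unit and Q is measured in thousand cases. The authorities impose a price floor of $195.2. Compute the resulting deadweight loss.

$7395.64 thousand

Competitive equilibrium: 218 − 0.5Q = 39.25 + 0.61Q → Q* = 161.036, P* = 137.482.
At the floor P = 195.2, quantity demanded = (218 − 195.2)/0.5 = 45.6.
Sellers' marginal cost at Q' = 45.6: 39.25 + 0.61·45.6 = 67.066.
ΔQ = 161.036 − 45.6 = 115.436; wedge = 195.2 − 67.066 = 128.134.
Welfare loss = ½ × 115.436 × 128.134 = $7395.64 thousand.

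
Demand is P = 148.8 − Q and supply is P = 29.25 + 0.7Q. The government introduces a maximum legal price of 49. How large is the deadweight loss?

1507.21

Competitive equilibrium: 148.8 − Q = 29.25 + 0.7Q → Q* = 70.3235, P* = 78.4765.
At the ceiling P = 49, quantity supplied = (49 − 29.25)/0.7 = 28.2143.
Willingness to pay at Q' = 28.2143: 148.8 − 1·28.2143 = 120.5857.
ΔQ = 70.3235 − 28.2143 = 42.1092; wedge = 120.5857 − 49 = 71.5857.
DWL = ½ × 42.1092 × 71.5857 = 1507.21.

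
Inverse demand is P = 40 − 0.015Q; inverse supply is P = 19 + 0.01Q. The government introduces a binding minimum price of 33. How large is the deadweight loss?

1742.22

Competitive equilibrium: 40 − 0.015Q = 19 + 0.01Q → Q* = 840, P* = 27.4.
At the floor P = 33, quantity demanded = (40 − 33)/0.015 = 466.6667.
Sellers' marginal cost at Q' = 466.6667: 19 + 0.01·466.6667 = 23.6667.
ΔQ = 840 − 466.6667 = 373.3333; wedge = 33 − 23.6667 = 9.3333.
Deadweight loss = ½ × 373.3333 × 9.3333 = 1742.22.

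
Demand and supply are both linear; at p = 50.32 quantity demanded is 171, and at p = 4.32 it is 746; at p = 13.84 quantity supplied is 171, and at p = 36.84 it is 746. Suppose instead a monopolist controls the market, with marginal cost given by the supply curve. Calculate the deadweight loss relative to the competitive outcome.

2166

Demand slope = (4.32 − 50.32)/(746 − 171) = −0.08, so p = 64 − 0.08q.
Supply slope = (36.84 − 13.84)/(746 − 171) = 0.04, so p = 7 + 0.04q.
Competitive equilibrium: 64 − 0.08q = 7 + 0.04q → q* = 475, p* = 26.
Marginal revenue: MR = 64 − 0.16q. Set MR = MC: 64 − 0.16q = 7 + 0.04q → q_m = 285.
Price p_m = 64 − 0.08·285 = 41.2; MC(q_m) = 7 + 0.04·285 = 18.4.
Competitive q* = 475, so Δq = 190; wedge = 41.2 − 18.4 = 22.8.
The triangle = ½ × 190 × 22.8 = 2166.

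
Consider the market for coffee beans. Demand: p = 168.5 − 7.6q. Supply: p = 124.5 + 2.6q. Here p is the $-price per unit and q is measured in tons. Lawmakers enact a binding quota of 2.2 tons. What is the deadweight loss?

Competitive equilibrium: 168.5 − 7.6q = 124.5 + 2.6q → q* = 4.3137, p* = 135.7157.
At q = 2.2: demand price = 168.5 − 7.6·2.2 = 151.78; supply price = 124.5 + 2.6·2.2 = 130.22.
Δq = 4.3137 − 2.2 = 2.1137; wedge = 151.78 − 130.22 = 21.56.
Deadweight loss = ½ × 2.1137 × 21.56 = $22.79.

$22.79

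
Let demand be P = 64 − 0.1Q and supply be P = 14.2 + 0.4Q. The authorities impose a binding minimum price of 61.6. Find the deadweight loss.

1428.84

Competitive equilibrium: 64 − 0.1Q = 14.2 + 0.4Q → Q* = 99.6, P* = 54.04.
At the floor P = 61.6, quantity demanded = (64 − 61.6)/0.1 = 24.
Sellers' marginal cost at Q' = 24: 14.2 + 0.4·24 = 23.8.
ΔQ = 99.6 − 24 = 75.6; wedge = 61.6 − 23.8 = 37.8.
DWL = ½ × 75.6 × 37.8 = 1428.84.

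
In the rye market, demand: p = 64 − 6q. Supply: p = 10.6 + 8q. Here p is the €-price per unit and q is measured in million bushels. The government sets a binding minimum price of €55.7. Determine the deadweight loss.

Competitive equilibrium: 64 − 6q = 10.6 + 8q → q* = 3.8143, p* = 41.1143.
At the floor p = 55.7, quantity demanded = (64 − 55.7)/6 = 1.3833.
Sellers' marginal cost at q' = 1.3833: 10.6 + 8·1.3833 = 21.6664.
Δq = 3.8143 − 1.3833 = 2.431; wedge = 55.7 − 21.6664 = 34.0336.
Welfare loss = ½ × 2.431 × 34.0336 = €41.37 million.

€41.37 million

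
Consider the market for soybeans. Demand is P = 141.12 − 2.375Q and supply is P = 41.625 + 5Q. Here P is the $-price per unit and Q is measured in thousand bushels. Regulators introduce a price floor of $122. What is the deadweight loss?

$109.14 thousand

Competitive equilibrium: 141.12 − 2.375Q = 41.625 + 5Q → Q* = 13.4908, P* = 109.0792.
At the floor P = 122, quantity demanded = (141.12 − 122)/2.375 = 8.0505.
Sellers' marginal cost at Q' = 8.0505: 41.625 + 5·8.0505 = 81.8775.
ΔQ = 13.4908 − 8.0505 = 5.4403; wedge = 122 − 81.8775 = 40.1225.
The triangle = ½ × 5.4403 × 40.1225 = $109.14 thousand.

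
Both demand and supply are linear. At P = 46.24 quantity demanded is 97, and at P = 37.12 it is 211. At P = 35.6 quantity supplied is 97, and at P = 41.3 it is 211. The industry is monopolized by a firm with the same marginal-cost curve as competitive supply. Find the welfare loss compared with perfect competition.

301.73

Demand slope = (37.12 − 46.24)/(211 − 97) = −0.08, so P = 54 − 0.08Q.
Supply slope = (41.3 − 35.6)/(211 − 97) = 0.05, so P = 30.75 + 0.05Q.
Competitive equilibrium: 54 − 0.08Q = 30.75 + 0.05Q → Q* = 178.8462, P* = 39.6923.
Marginal revenue: MR = 54 − 0.16Q. Set MR = MC: 54 − 0.16Q = 30.75 + 0.05Q → Q_m = 110.7143.
Price P_m = 54 − 0.08·110.7143 = 45.1429; MC(Q_m) = 30.75 + 0.05·110.7143 = 36.2857.
Competitive Q* = 178.8462, so ΔQ = 68.1319; wedge = 45.1429 − 36.2857 = 8.8572.
Deadweight loss = ½ × 68.1319 × 8.8572 = 301.73.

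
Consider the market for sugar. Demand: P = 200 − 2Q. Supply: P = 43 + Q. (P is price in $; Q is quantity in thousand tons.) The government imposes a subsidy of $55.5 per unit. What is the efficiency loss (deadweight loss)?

$513.375 thousand

Competitive equilibrium: 200 − 2Q = 43 + Q → Q* = 52.3333, P* = 95.3333.
The subsidy lowers effective supply by 55.5: P = Q − 12.5.
New quantity: 200 − 2Q = Q − 12.5 → Q' = 70.8333.
Overproduction ΔQ = 70.8333 − 52.3333 = 18.5; wedge = subsidy = 55.5.
The triangle = ½ × 18.5 × 55.5 = $513.375 thousand.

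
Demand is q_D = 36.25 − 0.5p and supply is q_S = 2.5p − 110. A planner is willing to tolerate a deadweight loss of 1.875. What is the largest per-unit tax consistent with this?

In inverse form: demand p = 72.5 − 2q, supply p = 44 + 0.4q.
Competitive equilibrium: 72.5 − 2q = 44 + 0.4q → q* = 11.875, p* = 48.75.
A tax t gives Δq = t/2.4 and wedge t, so DWL = t²/4.8.
t²/4.8 = 1.875 → t² = 9 → t = 3.

3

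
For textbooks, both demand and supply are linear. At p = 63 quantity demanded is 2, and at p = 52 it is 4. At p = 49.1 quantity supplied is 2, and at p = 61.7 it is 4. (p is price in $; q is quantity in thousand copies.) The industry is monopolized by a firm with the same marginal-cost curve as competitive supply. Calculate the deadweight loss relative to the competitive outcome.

$6.02 thousand

Demand slope = (52 − 63)/(4 − 2) = −5.5, so p = 74 − 5.5q.
Supply slope = (61.7 − 49.1)/(4 − 2) = 6.3, so p = 36.5 + 6.3q.
Competitive equilibrium: 74 − 5.5q = 36.5 + 6.3q → q* = 3.178, p* = 56.5212.
Marginal revenue: MR = 74 − 11q. Set MR = MC: 74 − 11q = 36.5 + 6.3q → q_m = 2.1676.
Price p_m = 74 − 5.5·2.1676 = 62.0782; MC(q_m) = 36.5 + 6.3·2.1676 = 50.1559.
Competitive q* = 3.178, so Δq = 1.0104; wedge = 62.0782 − 50.1559 = 11.9223.
The triangle = ½ × 1.0104 × 11.9223 = $6.02 thousand.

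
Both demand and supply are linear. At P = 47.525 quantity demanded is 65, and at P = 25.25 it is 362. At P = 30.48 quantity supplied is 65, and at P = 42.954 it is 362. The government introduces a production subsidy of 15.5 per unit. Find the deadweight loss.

1026.71

Demand slope = (25.25 − 47.525)/(362 − 65) = −0.075, so P = 52.4 − 0.075Q.
Supply slope = (42.954 − 30.48)/(362 − 65) = 0.042, so P = 27.75 + 0.042Q.
Competitive equilibrium: 52.4 − 0.075Q = 27.75 + 0.042Q → Q* = 210.6838, P* = 36.5987.
The subsidy lowers effective supply by 15.5: P = 12.25 + 0.042Q.
New quantity: 52.4 − 0.075Q = 12.25 + 0.042Q → Q' = 343.1624.
Overproduction ΔQ = 343.1624 − 210.6838 = 132.4786; wedge = subsidy = 15.5.
DWL = ½ × 132.4786 × 15.5 = 1026.71.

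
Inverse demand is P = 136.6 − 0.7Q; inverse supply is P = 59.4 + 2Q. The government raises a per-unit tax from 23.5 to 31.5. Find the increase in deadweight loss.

81.48

Competitive equilibrium: 136.6 − 0.7Q = 59.4 + 2Q → Q* = 28.5926, P* = 116.5852.
For a per-unit tax t: ΔQ = t/2.7, so DWL = ½·t·(t/2.7) = t²/5.4.
At t = 23.5: DWL = 102.269. At t = 31.5: DWL = 183.75.
Increase = 183.75 − 102.269 = 81.48.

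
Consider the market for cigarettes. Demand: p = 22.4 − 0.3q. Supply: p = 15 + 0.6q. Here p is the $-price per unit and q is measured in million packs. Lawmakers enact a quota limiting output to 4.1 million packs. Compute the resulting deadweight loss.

Competitive equilibrium: 22.4 − 0.3q = 15 + 0.6q → q* = 8.2222, p* = 19.9333.
At q = 4.1: demand price = 22.4 − 0.3·4.1 = 21.17; supply price = 15 + 0.6·4.1 = 17.46.
Δq = 8.2222 − 4.1 = 4.1222; wedge = 21.17 − 17.46 = 3.71.
Welfare loss = ½ × 4.1222 × 3.71 = $7.65 million.

$7.65 million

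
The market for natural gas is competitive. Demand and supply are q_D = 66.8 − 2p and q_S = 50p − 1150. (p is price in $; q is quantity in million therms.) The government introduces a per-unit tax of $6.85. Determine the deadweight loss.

$45.12 million

In inverse form: demand p = 33.4 − 0.5q, supply p = 23 + 0.02q.
Competitive equilibrium: 33.4 − 0.5q = 23 + 0.02q → q* = 20, p* = 23.4.
With the tax, the buyer price exceeds the seller price by 6.85: (33.4 − 0.5q) − (23 + 0.02q) = 6.85 → q' = 6.8269.
Δq = 20 − 6.8269 = 13.1731; the wedge equals the tax, 6.85.
The triangle = ½ × 13.1731 × 6.85 = $45.12 million.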